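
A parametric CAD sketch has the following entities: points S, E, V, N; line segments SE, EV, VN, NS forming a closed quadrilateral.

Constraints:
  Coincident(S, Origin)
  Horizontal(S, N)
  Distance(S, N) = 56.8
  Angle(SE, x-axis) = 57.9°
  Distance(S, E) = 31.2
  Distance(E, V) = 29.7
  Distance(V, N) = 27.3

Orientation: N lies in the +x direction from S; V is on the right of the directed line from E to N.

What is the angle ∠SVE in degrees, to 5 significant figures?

63.604°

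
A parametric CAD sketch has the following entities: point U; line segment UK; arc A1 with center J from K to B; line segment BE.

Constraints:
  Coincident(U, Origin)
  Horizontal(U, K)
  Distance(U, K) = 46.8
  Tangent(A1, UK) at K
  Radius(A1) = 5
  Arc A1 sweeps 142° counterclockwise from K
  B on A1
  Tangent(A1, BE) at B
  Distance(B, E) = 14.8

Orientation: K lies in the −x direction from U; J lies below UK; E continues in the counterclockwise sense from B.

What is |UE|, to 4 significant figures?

42.26

U is at the origin; U and K share the same y with |UK| = 46.8 and K on the −x side, so K = (-46.80, 0.000). A1 meets UK tangentially, so JK is at right angles to UK, so J = K + (0, -5) = (-46.80, -5.000). On A1, K sits at bearing 90° from J; a 142° counterclockwise sweep puts B at bearing 232°, so B = J + 5.0·(cos 232°, sin 232°) = (-49.88, -8.940). A1 meets BE tangentially, so JB is at right angles to BE, so BE runs along (−sin 232°, cos 232°); with |BE| = 14.8, E = (-38.22, -18.05). Then |UE| = |E − U| = 42.26.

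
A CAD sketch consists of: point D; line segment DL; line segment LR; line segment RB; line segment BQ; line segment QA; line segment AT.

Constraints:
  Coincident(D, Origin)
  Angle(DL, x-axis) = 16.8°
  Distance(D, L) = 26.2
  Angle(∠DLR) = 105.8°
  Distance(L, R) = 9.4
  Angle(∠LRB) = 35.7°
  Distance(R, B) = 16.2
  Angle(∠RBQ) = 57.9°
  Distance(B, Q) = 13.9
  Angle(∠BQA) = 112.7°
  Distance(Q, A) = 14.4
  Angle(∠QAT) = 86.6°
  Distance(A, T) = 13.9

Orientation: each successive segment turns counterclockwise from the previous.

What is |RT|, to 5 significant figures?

4.7351

∠BQA = 112.7° gives QA at 64.700° from the x-axis; with |QA| = 14.4, A = (35.735, 16.041). ∠QAT = 86.6° gives AT at 158.10° from the x-axis; with |AT| = 13.9, T = (22.838, 21.225). Then |RT| = |T − R| = 4.7351.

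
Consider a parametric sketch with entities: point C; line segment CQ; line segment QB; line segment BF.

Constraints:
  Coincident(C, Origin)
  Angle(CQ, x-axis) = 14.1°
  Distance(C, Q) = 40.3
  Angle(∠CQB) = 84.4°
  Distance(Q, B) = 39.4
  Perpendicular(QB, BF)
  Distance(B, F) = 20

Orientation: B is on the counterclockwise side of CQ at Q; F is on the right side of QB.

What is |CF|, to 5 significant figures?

69.792

C is at the origin; CQ runs at 14.1° with length 40.3, so Q = 40.3·(cos 14.1°, sin 14.1°) = (39.086, 9.8177). ∠CQB = 84.4°, so QB runs at 14.1° + (180° − 84.4°) = 109.70° from the x-axis; with |QB| = 39.4, B = Q + 39.4·(cos 109.70°, sin 109.70°) = (25.804, 46.912). QB is perpendicular to BF; with |BF| = 20.0 on the right of QB, F = B + 20.0·(0.94147, 0.33710) = (44.634, 53.654). Then |CF| = |F − C| = 69.792.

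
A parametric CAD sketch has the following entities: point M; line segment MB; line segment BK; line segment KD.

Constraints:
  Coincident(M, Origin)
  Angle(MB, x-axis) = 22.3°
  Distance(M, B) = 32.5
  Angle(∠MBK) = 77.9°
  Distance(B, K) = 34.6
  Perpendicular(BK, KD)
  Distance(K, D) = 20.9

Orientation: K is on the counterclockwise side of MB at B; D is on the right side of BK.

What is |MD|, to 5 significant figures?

59.558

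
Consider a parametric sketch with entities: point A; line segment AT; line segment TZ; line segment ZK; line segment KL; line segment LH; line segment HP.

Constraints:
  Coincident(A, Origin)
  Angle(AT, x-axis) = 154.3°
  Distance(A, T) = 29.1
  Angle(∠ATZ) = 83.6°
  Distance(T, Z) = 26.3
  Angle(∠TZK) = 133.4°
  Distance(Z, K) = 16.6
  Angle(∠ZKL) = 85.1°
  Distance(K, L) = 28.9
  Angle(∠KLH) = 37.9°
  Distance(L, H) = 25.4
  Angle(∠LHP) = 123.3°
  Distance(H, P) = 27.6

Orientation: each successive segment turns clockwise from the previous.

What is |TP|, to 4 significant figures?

47.21

A is at the origin; AT runs at 154.3° with length 29.1, so T = (-26.22, 12.62). ∠ATZ = 83.6° gives TZ at 57.90° from the x-axis; with |TZ| = 26.3, Z = (-12.25, 34.90). ∠TZK = 133.4° gives ZK at 11.30° from the x-axis; with |ZK| = 16.6, K = (4.033, 38.15). ∠ZKL = 85.1° gives KL at -83.60° from the x-axis; with |KL| = 28.9, L = (7.254, 9.432). ∠KLH = 37.9° gives LH at 134.3° from the x-axis; with |LH| = 25.4, H = (-10.49, 27.61). ∠LHP = 123.3° gives HP at 77.60° from the x-axis; with |HP| = 27.6, P = (-4.559, 54.57). Then |TP| = |P − T| = 47.21.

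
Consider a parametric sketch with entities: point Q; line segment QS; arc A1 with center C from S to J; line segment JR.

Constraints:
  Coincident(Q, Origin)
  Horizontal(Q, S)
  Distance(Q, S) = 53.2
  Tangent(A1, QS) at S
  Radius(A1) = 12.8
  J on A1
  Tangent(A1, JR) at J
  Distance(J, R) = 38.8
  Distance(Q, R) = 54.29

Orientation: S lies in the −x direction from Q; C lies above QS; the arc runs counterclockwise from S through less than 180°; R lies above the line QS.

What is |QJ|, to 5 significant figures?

41.965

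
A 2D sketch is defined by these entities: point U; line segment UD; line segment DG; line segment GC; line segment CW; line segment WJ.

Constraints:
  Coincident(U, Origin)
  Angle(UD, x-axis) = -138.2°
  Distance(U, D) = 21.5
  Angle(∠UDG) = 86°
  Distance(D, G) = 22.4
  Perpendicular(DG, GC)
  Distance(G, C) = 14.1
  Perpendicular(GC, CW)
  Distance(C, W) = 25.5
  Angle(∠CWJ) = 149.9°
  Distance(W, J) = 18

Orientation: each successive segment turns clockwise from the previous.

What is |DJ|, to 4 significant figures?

19.35

U is at the origin; UD runs at -138.2° with length 21.5, so D = (-16.03, -14.33). ∠UDG = 86.0° gives DG at 127.8° from the x-axis; with |DG| = 22.4, G = (-29.76, 3.369). DG ⟂ GC, so GC runs at 37.80°; with |GC| = 14.1, C = (-18.62, 12.01). GC is perpendicular to CW, so CW runs at -52.20°; with |CW| = 25.5, W = (-2.987, -8.138). ∠CWJ = 149.9° gives WJ at -82.30° from the x-axis; with |WJ| = 18.0, J = (-0.5748, -25.98). Then |DJ| = |J − D| = 19.35.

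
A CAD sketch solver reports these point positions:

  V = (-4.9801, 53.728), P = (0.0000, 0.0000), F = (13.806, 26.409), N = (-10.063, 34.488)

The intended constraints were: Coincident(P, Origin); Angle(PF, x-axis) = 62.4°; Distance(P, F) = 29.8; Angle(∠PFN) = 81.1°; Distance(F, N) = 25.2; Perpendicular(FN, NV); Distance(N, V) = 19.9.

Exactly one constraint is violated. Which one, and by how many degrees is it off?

Perpendicular(FN, NV) — off by 3.90°.

P = (0.00, 0.00) ✓; PF at 62.40° ✓; |PF| = 29.80 ✓; ∠PFN = 81.10° ✓; |FN| = 25.20 ✓; ∠(FN, NV) = 86.10° ✗; |NV| = 19.90 ✓.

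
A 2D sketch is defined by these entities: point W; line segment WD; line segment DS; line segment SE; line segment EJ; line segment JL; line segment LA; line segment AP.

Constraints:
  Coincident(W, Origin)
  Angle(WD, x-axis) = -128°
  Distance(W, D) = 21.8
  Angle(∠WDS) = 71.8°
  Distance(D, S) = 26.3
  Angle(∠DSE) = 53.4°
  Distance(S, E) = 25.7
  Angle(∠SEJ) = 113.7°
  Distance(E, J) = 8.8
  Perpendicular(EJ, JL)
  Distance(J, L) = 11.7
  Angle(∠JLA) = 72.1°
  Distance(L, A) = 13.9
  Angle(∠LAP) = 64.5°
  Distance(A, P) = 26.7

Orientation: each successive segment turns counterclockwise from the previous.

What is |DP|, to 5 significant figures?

29.665

W is at the origin; WD runs at -128.0° with length 21.8, so D = (-13.421, -17.179). ∠WDS = 71.8° gives DS at -19.800° from the x-axis; with |DS| = 26.3, S = (11.324, -26.087). ∠DSE = 53.4° gives SE at 106.80° from the x-axis; with |SE| = 25.7, E = (3.8956, -1.4843). ∠SEJ = 113.7° gives EJ at 173.10° from the x-axis; with |EJ| = 8.8, J = (-4.8406, -0.42713). EJ is perpendicular to JL, so JL runs at -96.900°; with |JL| = 11.7, L = (-6.2462, -12.042). ∠JLA = 72.1° gives LA at 11.000° from the x-axis; with |LA| = 13.9, A = (7.3984, -9.3901). ∠LAP = 64.5° gives AP at 126.50° from the x-axis; with |AP| = 26.7, P = (-8.4834, 12.073). Then |DP| = |P − D| = 29.665.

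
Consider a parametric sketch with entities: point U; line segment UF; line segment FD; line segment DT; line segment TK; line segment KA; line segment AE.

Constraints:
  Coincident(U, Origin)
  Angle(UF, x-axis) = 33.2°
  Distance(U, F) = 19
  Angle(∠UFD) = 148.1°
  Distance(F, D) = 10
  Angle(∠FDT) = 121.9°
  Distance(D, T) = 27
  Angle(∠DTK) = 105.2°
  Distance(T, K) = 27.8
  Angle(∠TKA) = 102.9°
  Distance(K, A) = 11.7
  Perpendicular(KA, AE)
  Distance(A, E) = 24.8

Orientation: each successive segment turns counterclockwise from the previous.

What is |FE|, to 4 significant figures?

17.68

U is at the origin; UF runs at 33.2° with length 19.0, so F = (15.90, 10.40). ∠UFD = 148.1° gives FD at 65.10° from the x-axis; with |FD| = 10.0, D = (20.11, 19.47). ∠FDT = 121.9° gives DT at 123.2° from the x-axis; with |DT| = 27.0, T = (5.325, 42.07). ∠DTK = 105.2° gives TK at -162.0° from the x-axis; with |TK| = 27.8, K = (-21.11, 33.48). ∠TKA = 102.9° gives KA at -84.90° from the x-axis; with |KA| = 11.7, A = (-20.07, 21.82). KA is perpendicular to AE, so AE runs at 5.100°; with |AE| = 24.8, E = (4.627, 24.03). Then |FE| = |E − F| = 17.68.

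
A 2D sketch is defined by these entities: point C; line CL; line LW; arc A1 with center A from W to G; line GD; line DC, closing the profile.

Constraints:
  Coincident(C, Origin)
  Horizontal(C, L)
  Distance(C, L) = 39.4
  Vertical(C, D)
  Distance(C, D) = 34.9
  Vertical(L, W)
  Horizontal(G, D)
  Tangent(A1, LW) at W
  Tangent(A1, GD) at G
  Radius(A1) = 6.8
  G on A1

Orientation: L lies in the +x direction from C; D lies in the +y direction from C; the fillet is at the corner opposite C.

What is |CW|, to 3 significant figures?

48.4

C is at the origin; C and L share the same y with |CL| = 39.4 and L on the +x side, so L = (39.4, 0.00). C and D share the same x with |CD| = 34.9 and D on the +y side, so D = (0.00, 34.9). The virtual corner opposite C is at (39.4, 34.9). Since A1 is tangent to LW there, AW ⟂ LW and A1 meets GD tangentially, so AG is at right angles to GD, with radius 6.8, so the center A sits 6.8 in from both sides at A = (32.6, 28.1). That places the tangent points at W = (39.4, 28.1) on LW and G = (32.6, 34.9) on GD. Then |CW| = |W − C| = 48.4.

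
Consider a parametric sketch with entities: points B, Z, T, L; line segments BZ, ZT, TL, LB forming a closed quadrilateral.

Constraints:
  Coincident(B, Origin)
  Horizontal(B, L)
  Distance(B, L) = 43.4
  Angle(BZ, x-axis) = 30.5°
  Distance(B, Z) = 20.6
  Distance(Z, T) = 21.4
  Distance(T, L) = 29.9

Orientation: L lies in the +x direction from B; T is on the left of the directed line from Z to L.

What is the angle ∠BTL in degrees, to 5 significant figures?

73.160°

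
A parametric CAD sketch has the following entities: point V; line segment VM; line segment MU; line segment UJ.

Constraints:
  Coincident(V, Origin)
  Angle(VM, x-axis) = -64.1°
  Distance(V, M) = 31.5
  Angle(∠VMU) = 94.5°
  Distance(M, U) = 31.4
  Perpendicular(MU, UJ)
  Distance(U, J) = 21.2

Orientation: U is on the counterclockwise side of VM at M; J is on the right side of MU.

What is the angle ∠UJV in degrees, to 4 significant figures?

32.78°

V is at the origin; VM runs at -64.1° with length 31.5, so M = 31.5·(cos -64.1°, sin -64.1°) = (13.76, -28.34). ∠VMU = 94.5°, so MU runs at -64.1° + (180° − 94.5°) = 21.40° from the x-axis; with |MU| = 31.4, U = M + 31.4·(cos 21.40°, sin 21.40°) = (42.99, -16.88). The perpendicularity gives UJ at right angles to MU; with |UJ| = 21.2 on the right of MU, J = U + 21.2·(0.3649, -0.9311) = (50.73, -36.62). Then cos ∠UJV = JU·JV / (|JU||JV|), giving 32.78°.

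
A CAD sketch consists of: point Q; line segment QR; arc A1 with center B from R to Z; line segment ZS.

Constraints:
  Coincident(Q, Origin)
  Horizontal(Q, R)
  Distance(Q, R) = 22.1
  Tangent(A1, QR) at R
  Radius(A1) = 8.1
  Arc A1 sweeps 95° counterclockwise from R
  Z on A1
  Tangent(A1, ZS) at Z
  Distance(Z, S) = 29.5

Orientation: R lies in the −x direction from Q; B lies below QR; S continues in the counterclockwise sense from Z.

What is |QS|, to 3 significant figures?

47.1

On A1, R sits at bearing 90° from B; a 95° counterclockwise sweep puts Z at bearing 185°, so Z = B + 8.1·(cos 185°, sin 185°) = (-30.2, -8.81). A1 meets ZS tangentially, so BZ is at right angles to ZS, so ZS runs along (−sin 185°, cos 185°); with |ZS| = 29.5, S = (-27.6, -38.2). Then |QS| = |S − Q| = 47.1.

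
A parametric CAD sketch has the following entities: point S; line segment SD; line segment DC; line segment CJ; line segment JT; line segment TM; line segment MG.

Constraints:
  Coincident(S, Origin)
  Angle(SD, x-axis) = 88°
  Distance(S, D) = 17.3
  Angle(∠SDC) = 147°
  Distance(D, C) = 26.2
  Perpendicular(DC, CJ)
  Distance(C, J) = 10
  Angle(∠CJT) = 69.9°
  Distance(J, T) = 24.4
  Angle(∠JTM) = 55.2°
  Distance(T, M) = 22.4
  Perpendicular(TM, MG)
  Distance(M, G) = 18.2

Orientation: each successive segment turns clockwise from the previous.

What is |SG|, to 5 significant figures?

46.946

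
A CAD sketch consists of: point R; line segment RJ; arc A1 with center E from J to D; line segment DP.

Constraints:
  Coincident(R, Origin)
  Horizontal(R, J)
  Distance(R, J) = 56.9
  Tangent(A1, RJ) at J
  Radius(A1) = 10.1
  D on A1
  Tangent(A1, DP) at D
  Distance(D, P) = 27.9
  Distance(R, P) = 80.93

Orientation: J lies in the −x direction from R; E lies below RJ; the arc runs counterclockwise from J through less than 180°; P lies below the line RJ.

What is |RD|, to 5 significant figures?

67.209

R is at the origin; RJ is horizontal with |RJ| = 56.9 and J on the −x side, so J = (-56.900, 0.0000). A1 meets RJ tangentially, so EJ is at right angles to RJ, so E = J + (0, -10.1) = (-56.900, -10.100). Since ED ⟂ DP (tangency), |EP| = √(10.1² + 27.9²) = 29.672 regardless of where D sits on A1. So P lies on both circle(R, 80.93) and circle(E, 29.672); the below-RJ intersection is P = (-72.940, -35.063). D is the foot of the tangent from P: D = (-66.748, -7.8584).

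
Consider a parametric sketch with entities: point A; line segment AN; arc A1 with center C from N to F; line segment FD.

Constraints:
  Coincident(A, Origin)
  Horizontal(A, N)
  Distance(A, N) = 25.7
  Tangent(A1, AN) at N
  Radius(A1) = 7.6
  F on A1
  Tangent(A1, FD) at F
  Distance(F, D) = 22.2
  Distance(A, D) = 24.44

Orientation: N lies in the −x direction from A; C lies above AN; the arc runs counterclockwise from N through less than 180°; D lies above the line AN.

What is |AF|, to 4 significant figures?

19.49

A is at the origin; A and N share the same y with |AN| = 25.7 and N on the −x side, so N = (-25.70, 0.000). The tangent condition forces CN to be normal to AN, so C = N + (0, 7.6) = (-25.70, 7.600). Since CF ⟂ FD (tangency), |CD| = √(7.6² + 22.2²) = 23.46 regardless of where F sits on A1. So D lies on both circle(A, 24.44) and circle(C, 23.46); the above-AN intersection is D = (-8.059, 23.07). F is the foot of the tangent from D: F = (-19.11, 3.818).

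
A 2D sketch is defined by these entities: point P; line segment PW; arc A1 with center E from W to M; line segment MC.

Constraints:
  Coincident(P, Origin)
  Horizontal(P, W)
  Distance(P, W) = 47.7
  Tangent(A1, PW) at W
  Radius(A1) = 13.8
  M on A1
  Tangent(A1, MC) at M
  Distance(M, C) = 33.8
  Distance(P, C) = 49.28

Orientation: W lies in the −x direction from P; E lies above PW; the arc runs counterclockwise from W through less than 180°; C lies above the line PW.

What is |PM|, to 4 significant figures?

35.86

Checks: P = (0.00, 0.00) ✓; |EM| = 13.80 ✓; ∠(EM, MC) = 90.00° ✓; |MC| = 33.80 ✓; |PC| = 49.28 ✓.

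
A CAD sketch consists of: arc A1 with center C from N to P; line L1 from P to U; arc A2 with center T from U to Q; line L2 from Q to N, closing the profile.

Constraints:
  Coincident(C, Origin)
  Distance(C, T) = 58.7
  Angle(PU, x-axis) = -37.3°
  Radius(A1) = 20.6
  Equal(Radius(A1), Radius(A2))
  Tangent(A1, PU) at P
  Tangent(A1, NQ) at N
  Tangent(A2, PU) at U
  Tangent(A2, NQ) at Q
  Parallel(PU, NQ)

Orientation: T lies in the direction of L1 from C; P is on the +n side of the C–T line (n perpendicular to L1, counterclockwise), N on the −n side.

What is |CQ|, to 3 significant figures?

62.2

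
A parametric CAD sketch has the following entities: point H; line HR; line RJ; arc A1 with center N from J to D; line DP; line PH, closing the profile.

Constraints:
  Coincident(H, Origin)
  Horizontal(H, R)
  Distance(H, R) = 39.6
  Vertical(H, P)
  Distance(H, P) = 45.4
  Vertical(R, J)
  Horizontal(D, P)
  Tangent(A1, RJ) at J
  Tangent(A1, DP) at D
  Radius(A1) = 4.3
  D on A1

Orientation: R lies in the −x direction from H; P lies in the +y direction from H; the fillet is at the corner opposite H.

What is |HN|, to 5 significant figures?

54.178

H is at the origin; HR is horizontal with |HR| = 39.6 and R on the −x side, so R = (-39.600, 0.0000). HP is vertical with |HP| = 45.4 and P on the +y side, so P = (0.0000, 45.400). The virtual corner opposite H is at (-39.600, 45.400). Tangency of A1 to RJ means the radius NJ is perpendicular to RJ and tangency of A1 to DP means the radius ND is perpendicular to DP, with radius 4.3, so the center N sits 4.3 in from both sides at N = (-35.300, 41.100). Then |HN| = |N − H| = 54.178.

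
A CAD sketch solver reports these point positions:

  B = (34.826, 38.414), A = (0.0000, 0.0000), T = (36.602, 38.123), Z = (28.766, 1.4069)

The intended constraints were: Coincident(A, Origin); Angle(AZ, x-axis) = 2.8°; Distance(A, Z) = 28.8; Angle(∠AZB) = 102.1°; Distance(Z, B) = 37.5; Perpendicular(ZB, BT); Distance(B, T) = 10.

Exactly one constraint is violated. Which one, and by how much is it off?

Distance(B, T) = 10 — off by 8.20.

A = (0.00, 0.00) ✓; AZ at 2.800° ✓; |AZ| = 28.80 ✓; ∠AZB = 102.1° ✓; |ZB| = 37.50 ✓; ∠(ZB, BT) = 90.01° ✓; |BT| = 1.800 ✗.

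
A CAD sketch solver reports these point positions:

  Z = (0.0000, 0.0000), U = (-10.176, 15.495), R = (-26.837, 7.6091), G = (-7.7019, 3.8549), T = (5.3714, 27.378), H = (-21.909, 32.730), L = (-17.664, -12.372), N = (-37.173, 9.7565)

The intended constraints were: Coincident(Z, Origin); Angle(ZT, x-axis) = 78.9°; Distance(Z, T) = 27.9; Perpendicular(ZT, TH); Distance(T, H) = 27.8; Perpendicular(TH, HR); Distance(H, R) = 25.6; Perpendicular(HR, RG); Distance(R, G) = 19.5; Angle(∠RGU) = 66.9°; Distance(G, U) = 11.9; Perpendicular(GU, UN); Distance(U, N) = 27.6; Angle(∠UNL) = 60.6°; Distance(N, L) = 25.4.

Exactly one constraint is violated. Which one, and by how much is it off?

Distance(N, L) = 25.4 — off by 4.10.

Z = (0.00, 0.00) ✓; ZT at 78.90° ✓; |ZT| = 27.90 ✓; ∠(ZT, TH) = 90.00° ✓; |TH| = 27.80 ✓; ∠(TH, HR) = 90.00° ✓; |HR| = 25.60 ✓; ∠(HR, RG) = 90.00° ✓; |RG| = 19.50 ✓; ∠RGU = 66.90° ✓; |GU| = 11.90 ✓; ∠(GU, UN) = 90.00° ✓; |UN| = 27.60 ✓; ∠UNL = 60.60° ✓; |NL| = 29.50 ✗.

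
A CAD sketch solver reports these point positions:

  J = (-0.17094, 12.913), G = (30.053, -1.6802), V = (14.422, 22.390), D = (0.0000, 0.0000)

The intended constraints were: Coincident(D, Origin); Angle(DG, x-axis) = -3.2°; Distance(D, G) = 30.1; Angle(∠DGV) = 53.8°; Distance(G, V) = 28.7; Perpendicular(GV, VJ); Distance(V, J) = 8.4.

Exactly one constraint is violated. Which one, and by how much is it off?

Distance(V, J) = 8.4 — off by 9.00.

D = (0.00, 0.00) ✓; DG at -3.200° ✓; |DG| = 30.10 ✓; ∠DGV = 53.80° ✓; |GV| = 28.70 ✓; ∠(GV, VJ) = 90.00° ✓; |VJ| = 17.40 ✗.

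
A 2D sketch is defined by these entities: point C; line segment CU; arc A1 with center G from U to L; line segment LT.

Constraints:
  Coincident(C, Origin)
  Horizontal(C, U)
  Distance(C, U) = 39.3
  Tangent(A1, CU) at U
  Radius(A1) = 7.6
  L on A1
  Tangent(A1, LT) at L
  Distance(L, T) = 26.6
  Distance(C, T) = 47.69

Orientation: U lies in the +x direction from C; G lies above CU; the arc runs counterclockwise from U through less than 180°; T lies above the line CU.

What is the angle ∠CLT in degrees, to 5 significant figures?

74.543°

Checks: ∠(GU, UC) = 90.00° ✓; |GL| = 7.600 ✓; ∠(GL, LT) = 90.00° ✓; |LT| = 26.60 ✓; |CT| = 47.69 ✓.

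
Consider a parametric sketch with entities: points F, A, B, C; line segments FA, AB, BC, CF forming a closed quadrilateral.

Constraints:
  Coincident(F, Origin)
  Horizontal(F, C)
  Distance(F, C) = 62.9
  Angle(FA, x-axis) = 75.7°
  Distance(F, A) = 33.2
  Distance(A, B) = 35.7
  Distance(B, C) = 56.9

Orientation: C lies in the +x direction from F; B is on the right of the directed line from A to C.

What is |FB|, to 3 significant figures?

7.02

Checks: |AB| = 35.70 ✓; |BC| = 56.90 ✓.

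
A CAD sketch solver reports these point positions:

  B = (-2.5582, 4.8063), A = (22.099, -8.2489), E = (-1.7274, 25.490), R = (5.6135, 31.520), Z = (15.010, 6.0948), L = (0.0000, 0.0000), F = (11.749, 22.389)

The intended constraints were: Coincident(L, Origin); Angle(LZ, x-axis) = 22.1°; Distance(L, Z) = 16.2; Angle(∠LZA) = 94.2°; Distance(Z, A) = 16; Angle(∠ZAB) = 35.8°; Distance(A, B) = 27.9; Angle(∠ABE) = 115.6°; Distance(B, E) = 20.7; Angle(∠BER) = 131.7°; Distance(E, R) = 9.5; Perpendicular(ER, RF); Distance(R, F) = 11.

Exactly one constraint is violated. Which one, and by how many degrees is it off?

Perpendicular(ER, RF) — off by 5.50°.

L = (0.00, 0.00) ✓; LZ at 22.10° ✓; |LZ| = 16.20 ✓; ∠LZA = 94.20° ✓; |ZA| = 16.00 ✓; ∠ZAB = 35.80° ✓; |AB| = 27.90 ✓; ∠ABE = 115.6° ✓; |BE| = 20.70 ✓; ∠BER = 131.7° ✓; |ER| = 9.500 ✓; ∠(ER, RF) = 95.50° ✗; |RF| = 11.00 ✓.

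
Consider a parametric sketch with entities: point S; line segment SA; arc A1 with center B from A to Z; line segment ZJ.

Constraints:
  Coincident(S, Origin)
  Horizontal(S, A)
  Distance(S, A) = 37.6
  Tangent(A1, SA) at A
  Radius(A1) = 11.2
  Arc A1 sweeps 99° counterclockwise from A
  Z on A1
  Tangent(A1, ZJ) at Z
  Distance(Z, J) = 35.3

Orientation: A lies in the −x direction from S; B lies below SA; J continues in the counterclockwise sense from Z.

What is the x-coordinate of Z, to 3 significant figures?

-48.7

S is at the origin; SA is horizontal with |SA| = 37.6 and A on the −x side, so A = (-37.6, 0.00). Tangency of A1 to SA means the radius BA is perpendicular to SA, so B = A + (0, -11.2) = (-37.6, -11.2). On A1, A sits at bearing 90° from B; a 99° counterclockwise sweep puts Z at bearing 189°, so Z = B + 11.2·(cos 189°, sin 189°) = (-48.7, -13.0). So Z.x = -48.7.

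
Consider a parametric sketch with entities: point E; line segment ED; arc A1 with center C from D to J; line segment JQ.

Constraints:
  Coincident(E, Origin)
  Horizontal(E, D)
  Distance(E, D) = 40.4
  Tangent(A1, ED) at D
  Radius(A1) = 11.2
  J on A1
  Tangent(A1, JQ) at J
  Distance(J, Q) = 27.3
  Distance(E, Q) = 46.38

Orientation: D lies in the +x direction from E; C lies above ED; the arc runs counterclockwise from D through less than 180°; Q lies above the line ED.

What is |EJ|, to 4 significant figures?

51.64

E is at the origin; E and D share the same y with |ED| = 40.4 and D on the +x side, so D = (40.40, 0.000). A1 meets ED tangentially, so CD is at right angles to ED, so C = D + (0, 11.2) = (40.40, 11.20). Since CJ ⟂ JQ (tangency), |CQ| = √(11.2² + 27.3²) = 29.51 regardless of where J sits on A1. So Q lies on both circle(E, 46.38) and circle(C, 29.51); the above-ED intersection is Q = (27.18, 37.58). J is the foot of the tangent from Q: J = (47.76, 19.64).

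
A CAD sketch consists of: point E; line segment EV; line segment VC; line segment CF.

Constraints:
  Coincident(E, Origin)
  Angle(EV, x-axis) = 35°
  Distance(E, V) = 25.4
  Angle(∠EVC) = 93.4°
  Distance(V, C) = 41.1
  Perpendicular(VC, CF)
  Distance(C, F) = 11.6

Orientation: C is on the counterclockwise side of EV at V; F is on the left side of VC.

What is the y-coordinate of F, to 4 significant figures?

43.50

E is at the origin; EV runs at 35.0° with length 25.4, so V = 25.4·(cos 35.0°, sin 35.0°) = (20.81, 14.57). ∠EVC = 93.4°, so VC runs at 35.0° + (180° − 93.4°) = 121.6° from the x-axis; with |VC| = 41.1, C = V + 41.1·(cos 121.6°, sin 121.6°) = (-0.7294, 49.57). VC ⟂ CF; with |CF| = 11.6 on the left of VC, F = C + 11.6·(-0.8517, -0.5240) = (-10.61, 43.50). So F.y = 43.50.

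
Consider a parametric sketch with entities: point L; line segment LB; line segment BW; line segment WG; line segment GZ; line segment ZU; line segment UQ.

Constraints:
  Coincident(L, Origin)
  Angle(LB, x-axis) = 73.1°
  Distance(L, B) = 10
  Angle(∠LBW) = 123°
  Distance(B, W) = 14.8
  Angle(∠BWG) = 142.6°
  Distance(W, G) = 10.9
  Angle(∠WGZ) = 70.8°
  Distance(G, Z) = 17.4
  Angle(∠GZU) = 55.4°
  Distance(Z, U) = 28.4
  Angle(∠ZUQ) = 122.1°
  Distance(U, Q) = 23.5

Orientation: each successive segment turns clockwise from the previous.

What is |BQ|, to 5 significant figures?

38.345

∠GZU = 55.4° gives ZU at 104.90° from the x-axis; with |ZU| = 28.4, U = (8.6790, 23.927). ∠ZUQ = 122.1° gives UQ at 47.000° from the x-axis; with |UQ| = 23.5, Q = (24.706, 41.114). Then |BQ| = |Q − B| = 38.345.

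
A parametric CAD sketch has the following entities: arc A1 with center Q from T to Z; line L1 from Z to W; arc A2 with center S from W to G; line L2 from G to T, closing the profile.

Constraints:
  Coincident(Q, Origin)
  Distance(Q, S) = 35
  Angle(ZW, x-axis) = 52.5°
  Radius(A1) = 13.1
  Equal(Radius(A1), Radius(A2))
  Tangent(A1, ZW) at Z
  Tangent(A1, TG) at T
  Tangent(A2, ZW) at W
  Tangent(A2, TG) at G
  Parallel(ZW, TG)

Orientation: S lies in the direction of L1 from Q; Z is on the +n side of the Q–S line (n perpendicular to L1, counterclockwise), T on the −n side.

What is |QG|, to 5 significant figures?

37.371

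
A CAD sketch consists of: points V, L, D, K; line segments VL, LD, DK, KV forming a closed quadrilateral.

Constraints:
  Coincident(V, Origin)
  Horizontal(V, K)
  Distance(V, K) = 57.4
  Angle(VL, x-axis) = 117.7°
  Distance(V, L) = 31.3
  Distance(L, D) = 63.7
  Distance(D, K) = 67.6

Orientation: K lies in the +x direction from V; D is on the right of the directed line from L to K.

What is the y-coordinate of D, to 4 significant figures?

-34.47

Checks: |VK| = 57.40 ✓; |VL| = 31.30 ✓; |LD| = 63.70 ✓; |DK| = 67.60 ✓.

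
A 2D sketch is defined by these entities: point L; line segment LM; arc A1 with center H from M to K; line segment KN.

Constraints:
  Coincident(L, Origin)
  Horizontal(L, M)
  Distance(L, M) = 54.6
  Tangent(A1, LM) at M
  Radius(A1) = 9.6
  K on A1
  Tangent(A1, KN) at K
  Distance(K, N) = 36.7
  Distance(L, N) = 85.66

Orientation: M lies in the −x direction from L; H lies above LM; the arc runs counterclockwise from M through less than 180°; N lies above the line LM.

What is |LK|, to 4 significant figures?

50.83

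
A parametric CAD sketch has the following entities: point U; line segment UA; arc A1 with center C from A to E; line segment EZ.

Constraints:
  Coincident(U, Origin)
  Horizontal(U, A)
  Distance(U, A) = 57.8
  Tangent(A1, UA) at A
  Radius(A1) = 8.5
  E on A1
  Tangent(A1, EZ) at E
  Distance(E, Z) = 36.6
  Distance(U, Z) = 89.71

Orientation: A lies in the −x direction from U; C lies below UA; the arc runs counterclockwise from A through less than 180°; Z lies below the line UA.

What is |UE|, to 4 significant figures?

65.63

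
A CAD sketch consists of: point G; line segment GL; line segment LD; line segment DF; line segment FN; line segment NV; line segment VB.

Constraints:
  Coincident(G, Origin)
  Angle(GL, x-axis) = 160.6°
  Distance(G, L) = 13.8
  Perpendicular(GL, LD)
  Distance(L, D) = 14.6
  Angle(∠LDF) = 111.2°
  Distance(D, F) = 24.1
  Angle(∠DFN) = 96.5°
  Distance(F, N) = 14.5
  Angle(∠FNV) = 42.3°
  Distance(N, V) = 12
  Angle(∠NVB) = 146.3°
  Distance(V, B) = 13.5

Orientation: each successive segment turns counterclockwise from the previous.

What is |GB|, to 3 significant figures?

25.8

G is at the origin; GL runs at 160.6° with length 13.8, so L = (-13.0, 4.58). The perpendicularity gives LD at right angles to GL, so LD runs at -109°; with |LD| = 14.6, D = (-17.9, -9.19). ∠LDF = 111.2° gives DF at -40.6° from the x-axis; with |DF| = 24.1, F = (0.432, -24.9). ∠DFN = 96.5° gives FN at 42.9° from the x-axis; with |FN| = 14.5, N = (11.1, -15.0). ∠FNV = 42.3° gives NV at -179° from the x-axis; with |NV| = 12.0, V = (-0.945, -15.1). ∠NVB = 146.3° gives VB at -146° from the x-axis; with |VB| = 13.5, B = (-12.1, -22.7). Then |GB| = |B − G| = 25.8.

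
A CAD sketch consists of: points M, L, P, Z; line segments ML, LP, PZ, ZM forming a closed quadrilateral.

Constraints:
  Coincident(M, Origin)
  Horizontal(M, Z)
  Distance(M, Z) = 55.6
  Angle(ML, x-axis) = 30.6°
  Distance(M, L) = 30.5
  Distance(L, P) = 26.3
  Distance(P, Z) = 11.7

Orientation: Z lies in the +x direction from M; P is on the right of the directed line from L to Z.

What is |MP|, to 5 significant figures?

44.566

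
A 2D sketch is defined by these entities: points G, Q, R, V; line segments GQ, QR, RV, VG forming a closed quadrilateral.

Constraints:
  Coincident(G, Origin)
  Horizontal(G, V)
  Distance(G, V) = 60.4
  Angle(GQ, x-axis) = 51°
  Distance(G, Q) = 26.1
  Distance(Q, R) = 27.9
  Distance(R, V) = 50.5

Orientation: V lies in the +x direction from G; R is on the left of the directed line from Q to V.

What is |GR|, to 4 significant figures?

53.99

Checks: |QR| = 27.90 ✓; |RV| = 50.50 ✓.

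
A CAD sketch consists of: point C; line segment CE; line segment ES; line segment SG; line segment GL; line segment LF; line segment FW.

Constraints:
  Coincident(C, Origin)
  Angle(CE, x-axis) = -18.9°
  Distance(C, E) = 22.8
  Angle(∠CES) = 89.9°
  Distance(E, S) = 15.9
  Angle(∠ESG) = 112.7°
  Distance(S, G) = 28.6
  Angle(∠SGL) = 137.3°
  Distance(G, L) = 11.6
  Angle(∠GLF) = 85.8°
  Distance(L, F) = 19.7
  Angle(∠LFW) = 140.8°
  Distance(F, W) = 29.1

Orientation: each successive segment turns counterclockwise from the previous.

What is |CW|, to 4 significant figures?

21.21

∠GLF = 85.8° gives LF at -84.60° from the x-axis; with |LF| = 19.7, F = (-4.469, 6.762). ∠LFW = 140.8° gives FW at -45.40° from the x-axis; with |FW| = 29.1, W = (15.96, -13.96). Then |CW| = |W − C| = 21.21.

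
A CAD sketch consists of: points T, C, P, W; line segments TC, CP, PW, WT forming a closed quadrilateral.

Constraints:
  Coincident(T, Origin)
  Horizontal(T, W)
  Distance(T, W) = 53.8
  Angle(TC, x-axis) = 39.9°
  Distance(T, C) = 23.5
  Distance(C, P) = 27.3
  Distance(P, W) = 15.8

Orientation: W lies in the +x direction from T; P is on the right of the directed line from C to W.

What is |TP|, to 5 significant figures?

38.456

T is at the origin; TW is horizontal with |TW| = 53.8 and W in +x, so W = (53.8, 0). TC runs at 39.9° with |TC| = 23.5, so C = (18.028, 15.074). P is determined by |CP| = 27.3 and |PW| = 15.8 together: it lies at the intersection of circle(C, 27.3) and circle(W, 15.8). With |CW| = 38.818, the foot of the radical line on CW is 25.793 from C and the perpendicular offset is √(27.3² − 25.793²) = 8.9441. Taking the right-of-CW solution: P = (38.324, -3.1843).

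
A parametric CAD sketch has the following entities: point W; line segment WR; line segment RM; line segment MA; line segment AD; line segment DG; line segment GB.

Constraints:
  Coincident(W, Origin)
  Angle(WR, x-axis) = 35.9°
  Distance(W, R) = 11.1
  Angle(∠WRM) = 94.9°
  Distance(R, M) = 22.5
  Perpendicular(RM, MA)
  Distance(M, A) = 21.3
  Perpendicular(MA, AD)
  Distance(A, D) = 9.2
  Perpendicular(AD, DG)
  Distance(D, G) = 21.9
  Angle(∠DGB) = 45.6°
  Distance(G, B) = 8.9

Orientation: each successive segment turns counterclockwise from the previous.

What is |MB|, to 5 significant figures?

6.3036

AD ⟂ DG, so DG runs at 31.000°; with |DG| = 21.9, G = (2.6558, 18.218). ∠DGB = 45.6° gives GB at 165.40° from the x-axis; with |GB| = 8.9, B = (-5.9569, 20.461). Then |MB| = |B − M| = 6.3036.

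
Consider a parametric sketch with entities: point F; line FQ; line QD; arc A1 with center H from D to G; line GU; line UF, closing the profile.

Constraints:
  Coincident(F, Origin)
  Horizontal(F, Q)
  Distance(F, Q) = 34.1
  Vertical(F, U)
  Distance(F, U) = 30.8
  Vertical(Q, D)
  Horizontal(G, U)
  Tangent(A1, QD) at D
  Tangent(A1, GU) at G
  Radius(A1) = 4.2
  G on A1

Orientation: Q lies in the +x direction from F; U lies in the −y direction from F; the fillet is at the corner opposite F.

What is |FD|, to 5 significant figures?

43.248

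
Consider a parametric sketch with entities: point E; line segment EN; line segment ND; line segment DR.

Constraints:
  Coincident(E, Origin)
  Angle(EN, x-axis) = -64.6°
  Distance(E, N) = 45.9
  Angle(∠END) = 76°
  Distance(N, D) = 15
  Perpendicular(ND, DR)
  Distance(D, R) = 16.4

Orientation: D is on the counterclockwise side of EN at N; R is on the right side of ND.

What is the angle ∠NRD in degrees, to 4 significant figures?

42.45°

E is at the origin; EN runs at -64.6° with length 45.9, so N = 45.9·(cos -64.6°, sin -64.6°) = (19.69, -41.46). ∠END = 76.0°, so ND runs at -64.6° + (180° − 76.0°) = 39.40° from the x-axis; with |ND| = 15.0, D = N + 15.0·(cos 39.40°, sin 39.40°) = (31.28, -31.94). The perpendicularity gives DR at right angles to ND; with |DR| = 16.4 on the right of ND, R = D + 16.4·(0.6347, -0.7727) = (41.69, -44.61). Then cos ∠NRD = RN·RD / (|RN||RD|), giving 42.45°.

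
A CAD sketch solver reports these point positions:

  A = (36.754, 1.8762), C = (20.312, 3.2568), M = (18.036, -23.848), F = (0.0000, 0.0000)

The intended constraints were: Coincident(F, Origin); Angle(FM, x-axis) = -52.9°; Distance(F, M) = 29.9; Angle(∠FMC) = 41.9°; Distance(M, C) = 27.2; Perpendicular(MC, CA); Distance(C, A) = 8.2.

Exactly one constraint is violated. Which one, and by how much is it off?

Distance(C, A) = 8.2 — off by 8.30.

F = (0.00, 0.00) ✓; FM at -52.90° ✓; |FM| = 29.90 ✓; ∠FMC = 41.90° ✓; |MC| = 27.20 ✓; ∠(MC, CA) = 90.00° ✓; |CA| = 16.50 ✗.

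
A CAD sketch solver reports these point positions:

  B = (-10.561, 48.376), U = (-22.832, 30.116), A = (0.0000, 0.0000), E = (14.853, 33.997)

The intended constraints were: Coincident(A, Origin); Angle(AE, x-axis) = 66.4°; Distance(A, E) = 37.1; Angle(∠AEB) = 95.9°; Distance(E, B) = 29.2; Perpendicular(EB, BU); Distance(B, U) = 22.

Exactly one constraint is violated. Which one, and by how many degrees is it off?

Perpendicular(EB, BU) — off by 4.40°.

A = (0.00, 0.00) ✓; AE at 66.40° ✓; |AE| = 37.10 ✓; ∠AEB = 95.90° ✓; |EB| = 29.20 ✓; ∠(EB, BU) = 85.60° ✗; |BU| = 22.00 ✓.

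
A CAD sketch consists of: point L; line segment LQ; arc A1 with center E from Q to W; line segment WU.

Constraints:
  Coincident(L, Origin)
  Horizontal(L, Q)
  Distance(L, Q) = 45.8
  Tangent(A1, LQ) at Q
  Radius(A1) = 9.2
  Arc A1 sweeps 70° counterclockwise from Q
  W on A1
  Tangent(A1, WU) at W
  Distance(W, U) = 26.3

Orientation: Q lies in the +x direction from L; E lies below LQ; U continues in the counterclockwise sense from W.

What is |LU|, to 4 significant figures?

41.71

On A1, Q sits at bearing 90° from E; a 70° counterclockwise sweep puts W at bearing 160°, so W = E + 9.2·(cos 160°, sin 160°) = (37.15, -6.053). Since A1 is tangent to WU there, EW ⟂ WU, so WU runs along (−sin 160°, cos 160°); with |WU| = 26.3, U = (28.16, -30.77). Then |LU| = |U − L| = 41.71.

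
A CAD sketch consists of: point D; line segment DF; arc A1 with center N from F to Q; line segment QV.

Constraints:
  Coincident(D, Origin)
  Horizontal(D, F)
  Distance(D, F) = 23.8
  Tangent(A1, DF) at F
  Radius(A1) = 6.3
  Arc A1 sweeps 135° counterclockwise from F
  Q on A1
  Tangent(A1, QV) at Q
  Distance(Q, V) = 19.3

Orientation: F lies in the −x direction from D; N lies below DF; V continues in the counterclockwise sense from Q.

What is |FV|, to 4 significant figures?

26.08

D is at the origin; DF is horizontal with |DF| = 23.8 and F on the −x side, so F = (-23.80, 0.000). Tangency of A1 to DF means the radius NF is perpendicular to DF, so N = F + (0, -6.3) = (-23.80, -6.300). On A1, F sits at bearing 90° from N; a 135° counterclockwise sweep puts Q at bearing 225°, so Q = N + 6.3·(cos 225°, sin 225°) = (-28.25, -10.75). Tangency of A1 to QV means the radius NQ is perpendicular to QV, so QV runs along (−sin 225°, cos 225°); with |QV| = 19.3, V = (-14.61, -24.40). Then |FV| = |V − F| = 26.08.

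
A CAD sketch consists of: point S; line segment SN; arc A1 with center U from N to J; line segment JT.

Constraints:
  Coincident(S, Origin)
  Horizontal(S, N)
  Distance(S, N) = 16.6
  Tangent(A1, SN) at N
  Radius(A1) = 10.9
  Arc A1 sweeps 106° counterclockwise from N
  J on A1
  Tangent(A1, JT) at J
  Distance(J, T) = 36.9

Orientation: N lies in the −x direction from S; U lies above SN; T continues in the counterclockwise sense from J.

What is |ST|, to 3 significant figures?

52.0

S is at the origin; SN is horizontal with |SN| = 16.6 and N on the −x side, so N = (-16.6, 0.00). Tangency of A1 to SN means the radius UN is perpendicular to SN, so U = N + (0, 10.9) = (-16.6, 10.9). On A1, N sits at bearing -90° from U; a 106° counterclockwise sweep puts J at bearing 16°, so J = U + 10.9·(cos 16°, sin 16°) = (-6.12, 13.9). Since A1 is tangent to JT there, UJ ⟂ JT, so JT runs along (−sin 16°, cos 16°); with |JT| = 36.9, T = (-16.3, 49.4). Then |ST| = |T − S| = 52.0.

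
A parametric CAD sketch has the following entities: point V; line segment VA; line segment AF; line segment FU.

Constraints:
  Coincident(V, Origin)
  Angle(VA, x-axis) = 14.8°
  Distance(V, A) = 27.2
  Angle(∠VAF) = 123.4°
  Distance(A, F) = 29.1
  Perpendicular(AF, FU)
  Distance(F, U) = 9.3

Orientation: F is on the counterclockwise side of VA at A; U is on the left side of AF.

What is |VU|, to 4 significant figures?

46.07

V is at the origin; VA runs at 14.8° with length 27.2, so A = 27.2·(cos 14.8°, sin 14.8°) = (26.30, 6.948). ∠VAF = 123.4°, so AF runs at 14.8° + (180° − 123.4°) = 71.40° from the x-axis; with |AF| = 29.1, F = A + 29.1·(cos 71.40°, sin 71.40°) = (35.58, 34.53). The perpendicularity gives FU at right angles to AF; with |FU| = 9.3 on the left of AF, U = F + 9.3·(-0.9478, 0.3190) = (26.77, 37.49). Then |VU| = |U − V| = 46.07.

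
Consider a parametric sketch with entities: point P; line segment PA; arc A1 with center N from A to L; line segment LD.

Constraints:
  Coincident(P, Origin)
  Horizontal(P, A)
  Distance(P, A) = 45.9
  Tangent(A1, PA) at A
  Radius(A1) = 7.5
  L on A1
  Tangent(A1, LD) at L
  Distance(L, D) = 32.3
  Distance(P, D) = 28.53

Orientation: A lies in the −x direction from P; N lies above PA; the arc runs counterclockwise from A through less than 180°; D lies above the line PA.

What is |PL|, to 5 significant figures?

40.998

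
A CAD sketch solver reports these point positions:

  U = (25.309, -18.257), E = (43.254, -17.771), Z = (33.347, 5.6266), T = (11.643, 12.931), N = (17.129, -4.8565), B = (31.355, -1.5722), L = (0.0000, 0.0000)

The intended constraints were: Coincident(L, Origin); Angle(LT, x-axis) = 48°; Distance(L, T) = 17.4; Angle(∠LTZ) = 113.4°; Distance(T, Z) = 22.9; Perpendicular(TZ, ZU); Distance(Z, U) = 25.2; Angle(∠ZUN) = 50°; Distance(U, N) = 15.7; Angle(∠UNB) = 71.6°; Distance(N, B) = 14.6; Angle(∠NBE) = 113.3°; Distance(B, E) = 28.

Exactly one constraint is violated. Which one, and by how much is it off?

Distance(B, E) = 28 — off by 7.90.

L = (0.00, 0.00) ✓; LT at 48.00° ✓; |LT| = 17.40 ✓; ∠LTZ = 113.4° ✓; |TZ| = 22.90 ✓; ∠(TZ, ZU) = 90.00° ✓; |ZU| = 25.20 ✓; ∠ZUN = 50.00° ✓; |UN| = 15.70 ✓; ∠UNB = 71.60° ✓; |NB| = 14.60 ✓; ∠NBE = 113.3° ✓; |BE| = 20.10 ✗.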